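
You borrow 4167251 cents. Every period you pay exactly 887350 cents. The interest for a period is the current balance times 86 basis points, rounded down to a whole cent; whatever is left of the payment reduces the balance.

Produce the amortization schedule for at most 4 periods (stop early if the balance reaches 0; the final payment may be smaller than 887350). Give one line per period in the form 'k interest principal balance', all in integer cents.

1 35838 851512 3315739
2 28515 858835 2456904
3 21129 866221 1590683
4 13679 873671 717012

1. interest=⌊4167251·86/10000⌋=35838; principal=887350-35838=851512; balance=4167251-851512=3315739
2. interest=⌊3315739·86/10000⌋=28515; principal=887350-28515=858835; balance=3315739-858835=2456904
3. interest=⌊2456904·86/10000⌋=21129; principal=887350-21129=866221; balance=2456904-866221=1590683
4. interest=⌊1590683·86/10000⌋=13679; principal=887350-13679=873671; balance=1590683-873671=717012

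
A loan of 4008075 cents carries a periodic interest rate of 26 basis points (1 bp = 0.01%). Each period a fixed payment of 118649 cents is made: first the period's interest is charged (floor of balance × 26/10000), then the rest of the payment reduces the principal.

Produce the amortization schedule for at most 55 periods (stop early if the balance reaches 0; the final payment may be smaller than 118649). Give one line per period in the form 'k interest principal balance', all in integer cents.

1. interest=⌊4008075·26/10000⌋=10420; principal=118649-10420=108229; balance=4008075-108229=3899846
2. interest=⌊3899846·26/10000⌋=10139; principal=118649-10139=108510; balance=3899846-108510=3791336
3. interest=⌊3791336·26/10000⌋=9857; principal=118649-9857=108792; balance=3791336-108792=3682544
4. interest=⌊3682544·26/10000⌋=9574; principal=118649-9574=109075; balance=3682544-109075=3573469
5. interest=⌊3573469·26/10000⌋=9291; principal=118649-9291=109358; balance=3573469-109358=3464111
6. interest=⌊3464111·26/10000⌋=9006; principal=118649-9006=109643; balance=3464111-109643=3354468
7. interest=⌊3354468·26/10000⌋=8721; principal=118649-8721=109928; balance=3354468-109928=3244540
8. interest=⌊3244540·26/10000⌋=8435; principal=118649-8435=110214; balance=3244540-110214=3134326
9. interest=⌊3134326·26/10000⌋=8149; principal=118649-8149=110500; balance=3134326-110500=3023826
10. interest=⌊3023826·26/10000⌋=7861; principal=118649-7861=110788; balance=3023826-110788=2913038
11. interest=⌊2913038·26/10000⌋=7573; principal=118649-7573=111076; balance=2913038-111076=2801962
12. interest=⌊2801962·26/10000⌋=7285; principal=118649-7285=111364; balance=2801962-111364=2690598
13. interest=⌊2690598·26/10000⌋=6995; principal=118649-6995=111654; balance=2690598-111654=2578944
14. interest=⌊2578944·26/10000⌋=6705; principal=118649-6705=111944; balance=2578944-111944=2467000
15. interest=⌊2467000·26/10000⌋=6414; principal=118649-6414=112235; balance=2467000-112235=2354765
16. interest=⌊2354765·26/10000⌋=6122; principal=118649-6122=112527; balance=2354765-112527=2242238
17. interest=⌊2242238·26/10000⌋=5829; principal=118649-5829=112820; balance=2242238-112820=2129418
18. interest=⌊2129418·26/10000⌋=5536; principal=118649-5536=113113; balance=2129418-113113=2016305
19. interest=⌊2016305·26/10000⌋=5242; principal=118649-5242=113407; balance=2016305-113407=1902898
20. interest=⌊1902898·26/10000⌋=4947; principal=118649-4947=113702; balance=1902898-113702=1789196
21. interest=⌊1789196·26/10000⌋=4651; principal=118649-4651=113998; balance=1789196-113998=1675198
22. interest=⌊1675198·26/10000⌋=4355; principal=118649-4355=114294; balance=1675198-114294=1560904
23. interest=⌊1560904·26/10000⌋=4058; principal=118649-4058=114591; balance=1560904-114591=1446313
24. interest=⌊1446313·26/10000⌋=3760; principal=118649-3760=114889; balance=1446313-114889=1331424
25. interest=⌊1331424·26/10000⌋=3461; principal=118649-3461=115188; balance=1331424-115188=1216236
26. interest=⌊1216236·26/10000⌋=3162; principal=118649-3162=115487; balance=1216236-115487=1100749
27. interest=⌊1100749·26/10000⌋=2861; principal=118649-2861=115788; balance=1100749-115788=984961
28. interest=⌊984961·26/10000⌋=2560; principal=118649-2560=116089; balance=984961-116089=868872
29. interest=⌊868872·26/10000⌋=2259; principal=118649-2259=116390; balance=868872-116390=752482
30. interest=⌊752482·26/10000⌋=1956; principal=118649-1956=116693; balance=752482-116693=635789
31. interest=⌊635789·26/10000⌋=1653; principal=118649-1653=116996; balance=635789-116996=518793
32. interest=⌊518793·26/10000⌋=1348; principal=118649-1348=117301; balance=518793-117301=401492
33. interest=⌊401492·26/10000⌋=1043; principal=118649-1043=117606; balance=401492-117606=283886
34. interest=⌊283886·26/10000⌋=738; principal=118649-738=117911; balance=283886-117911=165975
35. interest=⌊165975·26/10000⌋=431; principal=118649-431=118218; balance=165975-118218=47757
36. interest=⌊47757·26/10000⌋=124; principal=min(118649-124,47757)=47757; balance=47757-47757=0

1 10420 108229 3899846
2 10139 108510 3791336
3 9857 108792 3682544
4 9574 109075 3573469
5 9291 109358 3464111
6 9006 109643 3354468
7 8721 109928 3244540
8 8435 110214 3134326
9 8149 110500 3023826
10 7861 110788 2913038
11 7573 111076 2801962
12 7285 111364 2690598
13 6995 111654 2578944
14 6705 111944 2467000
15 6414 112235 2354765
16 6122 112527 2242238
17 5829 112820 2129418
18 5536 113113 2016305
19 5242 113407 1902898
20 4947 113702 1789196
21 4651 113998 1675198
22 4355 114294 1560904
23 4058 114591 1446313
24 3760 114889 1331424
25 3461 115188 1216236
26 3162 115487 1100749
27 2861 115788 984961
28 2560 116089 868872
29 2259 116390 752482
30 1956 116693 635789
31 1653 116996 518793
32 1348 117301 401492
33 1043 117606 283886
34 738 117911 165975
35 431 118218 47757
36 124 47757 0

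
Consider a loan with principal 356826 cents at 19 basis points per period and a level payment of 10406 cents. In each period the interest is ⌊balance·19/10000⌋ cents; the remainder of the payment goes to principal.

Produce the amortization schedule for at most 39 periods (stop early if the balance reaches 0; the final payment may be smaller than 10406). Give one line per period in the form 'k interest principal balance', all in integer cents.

1 677 9729 347097
2 659 9747 337350
3 640 9766 327584
4 622 9784 317800
5 603 9803 307997
6 585 9821 298176
7 566 9840 288336
8 547 9859 278477
9 529 9877 268600
10 510 9896 258704
11 491 9915 248789
12 472 9934 238855
13 453 9953 228902
14 434 9972 218930
15 415 9991 208939
16 396 10010 198929
17 377 10029 188900
18 358 10048 178852
19 339 10067 168785
20 320 10086 158699
21 301 10105 148594
22 282 10124 138470
23 263 10143 128327
24 243 10163 118164
25 224 10182 107982
26 205 10201 97781
27 185 10221 87560
28 166 10240 77320
29 146 10260 67060
30 127 10279 56781
31 107 10299 46482
32 88 10318 36164
33 68 10338 25826
34 49 10357 15469
35 29 10377 5092
36 9 5092 0

1. interest=⌊356826·19/10000⌋=677; principal=10406-677=9729; balance=356826-9729=347097
2. interest=⌊347097·19/10000⌋=659; principal=10406-659=9747; balance=347097-9747=337350
3. interest=⌊337350·19/10000⌋=640; principal=10406-640=9766; balance=337350-9766=327584
4. interest=⌊327584·19/10000⌋=622; principal=10406-622=9784; balance=327584-9784=317800
5. interest=⌊317800·19/10000⌋=603; principal=10406-603=9803; balance=317800-9803=307997
6. interest=⌊307997·19/10000⌋=585; principal=10406-585=9821; balance=307997-9821=298176
7. interest=⌊298176·19/10000⌋=566; principal=10406-566=9840; balance=298176-9840=288336
8. interest=⌊288336·19/10000⌋=547; principal=10406-547=9859; balance=288336-9859=278477
9. interest=⌊278477·19/10000⌋=529; principal=10406-529=9877; balance=278477-9877=268600
10. interest=⌊268600·19/10000⌋=510; principal=10406-510=9896; balance=268600-9896=258704
11. interest=⌊258704·19/10000⌋=491; principal=10406-491=9915; balance=258704-9915=248789
12. interest=⌊248789·19/10000⌋=472; principal=10406-472=9934; balance=248789-9934=238855
13. interest=⌊238855·19/10000⌋=453; principal=10406-453=9953; balance=238855-9953=228902
14. interest=⌊228902·19/10000⌋=434; principal=10406-434=9972; balance=228902-9972=218930
15. interest=⌊218930·19/10000⌋=415; principal=10406-415=9991; balance=218930-9991=208939
16. interest=⌊208939·19/10000⌋=396; principal=10406-396=10010; balance=208939-10010=198929
17. interest=⌊198929·19/10000⌋=377; principal=10406-377=10029; balance=198929-10029=188900
18. interest=⌊188900·19/10000⌋=358; principal=10406-358=10048; balance=188900-10048=178852
19. interest=⌊178852·19/10000⌋=339; principal=10406-339=10067; balance=178852-10067=168785
20. interest=⌊168785·19/10000⌋=320; principal=10406-320=10086; balance=168785-10086=158699
21. interest=⌊158699·19/10000⌋=301; principal=10406-301=10105; balance=158699-10105=148594
22. interest=⌊148594·19/10000⌋=282; principal=10406-282=10124; balance=148594-10124=138470
23. interest=⌊138470·19/10000⌋=263; principal=10406-263=10143; balance=138470-10143=128327
24. interest=⌊128327·19/10000⌋=243; principal=10406-243=10163; balance=128327-10163=118164
25. interest=⌊118164·19/10000⌋=224; principal=10406-224=10182; balance=118164-10182=107982
26. interest=⌊107982·19/10000⌋=205; principal=10406-205=10201; balance=107982-10201=97781
27. interest=⌊97781·19/10000⌋=185; principal=10406-185=10221; balance=97781-10221=87560
28. interest=⌊87560·19/10000⌋=166; principal=10406-166=10240; balance=87560-10240=77320
29. interest=⌊77320·19/10000⌋=146; principal=10406-146=10260; balance=77320-10260=67060
30. interest=⌊67060·19/10000⌋=127; principal=10406-127=10279; balance=67060-10279=56781
31. interest=⌊56781·19/10000⌋=107; principal=10406-107=10299; balance=56781-10299=46482
32. interest=⌊46482·19/10000⌋=88; principal=10406-88=10318; balance=46482-10318=36164
33. interest=⌊36164·19/10000⌋=68; principal=10406-68=10338; balance=36164-10338=25826
34. interest=⌊25826·19/10000⌋=49; principal=10406-49=10357; balance=25826-10357=15469
35. interest=⌊15469·19/10000⌋=29; principal=10406-29=10377; balance=15469-10377=5092
36. interest=⌊5092·19/10000⌋=9; principal=min(10406-9,5092)=5092; balance=5092-5092=0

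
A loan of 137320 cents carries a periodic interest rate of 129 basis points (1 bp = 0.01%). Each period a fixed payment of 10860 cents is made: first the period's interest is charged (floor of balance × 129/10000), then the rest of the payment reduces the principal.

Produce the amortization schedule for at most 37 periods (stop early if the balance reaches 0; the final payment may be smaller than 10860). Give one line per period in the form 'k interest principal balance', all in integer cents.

1. interest=⌊137320·129/10000⌋=1771; principal=10860-1771=9089; balance=137320-9089=128231
2. interest=⌊128231·129/10000⌋=1654; principal=10860-1654=9206; balance=128231-9206=119025
3. interest=⌊119025·129/10000⌋=1535; principal=10860-1535=9325; balance=119025-9325=109700
4. interest=⌊109700·129/10000⌋=1415; principal=10860-1415=9445; balance=109700-9445=100255
5. interest=⌊100255·129/10000⌋=1293; principal=10860-1293=9567; balance=100255-9567=90688
6. interest=⌊90688·129/10000⌋=1169; principal=10860-1169=9691; balance=90688-9691=80997
7. interest=⌊80997·129/10000⌋=1044; principal=10860-1044=9816; balance=80997-9816=71181
8. interest=⌊71181·129/10000⌋=918; principal=10860-918=9942; balance=71181-9942=61239
9. interest=⌊61239·129/10000⌋=789; principal=10860-789=10071; balance=61239-10071=51168
10. interest=⌊51168·129/10000⌋=660; principal=10860-660=10200; balance=51168-10200=40968
11. interest=⌊40968·129/10000⌋=528; principal=10860-528=10332; balance=40968-10332=30636
12. interest=⌊30636·129/10000⌋=395; principal=10860-395=10465; balance=30636-10465=20171
13. interest=⌊20171·129/10000⌋=260; principal=10860-260=10600; balance=20171-10600=9571
14. interest=⌊9571·129/10000⌋=123; principal=min(10860-123,9571)=9571; balance=9571-9571=0

1 1771 9089 128231
2 1654 9206 119025
3 1535 9325 109700
4 1415 9445 100255
5 1293 9567 90688
6 1169 9691 80997
7 1044 9816 71181
8 918 9942 61239
9 789 10071 51168
10 660 10200 40968
11 528 10332 30636
12 395 10465 20171
13 260 10600 9571
14 123 9571 0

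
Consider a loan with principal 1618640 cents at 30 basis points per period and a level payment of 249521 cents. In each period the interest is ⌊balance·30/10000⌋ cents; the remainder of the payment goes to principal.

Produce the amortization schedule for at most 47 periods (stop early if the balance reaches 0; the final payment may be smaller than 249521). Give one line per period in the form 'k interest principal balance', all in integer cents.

1 4855 244666 1373974
2 4121 245400 1128574
3 3385 246136 882438
4 2647 246874 635564
5 1906 247615 387949
6 1163 248358 139591
7 418 139591 0

1. interest=⌊1618640·30/10000⌋=4855; principal=249521-4855=244666; balance=1618640-244666=1373974
2. interest=⌊1373974·30/10000⌋=4121; principal=249521-4121=245400; balance=1373974-245400=1128574
3. interest=⌊1128574·30/10000⌋=3385; principal=249521-3385=246136; balance=1128574-246136=882438
4. interest=⌊882438·30/10000⌋=2647; principal=249521-2647=246874; balance=882438-246874=635564
5. interest=⌊635564·30/10000⌋=1906; principal=249521-1906=247615; balance=635564-247615=387949
6. interest=⌊387949·30/10000⌋=1163; principal=249521-1163=248358; balance=387949-248358=139591
7. interest=⌊139591·30/10000⌋=418; principal=min(249521-418,139591)=139591; balance=139591-139591=0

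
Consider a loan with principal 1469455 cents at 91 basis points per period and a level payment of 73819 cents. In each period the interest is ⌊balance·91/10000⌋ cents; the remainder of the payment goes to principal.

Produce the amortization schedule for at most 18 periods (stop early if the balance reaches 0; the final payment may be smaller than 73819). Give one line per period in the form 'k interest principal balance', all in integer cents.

1. interest=⌊1469455·91/10000⌋=13372; principal=73819-13372=60447; balance=1469455-60447=1409008
2. interest=⌊1409008·91/10000⌋=12821; principal=73819-12821=60998; balance=1409008-60998=1348010
3. interest=⌊1348010·91/10000⌋=12266; principal=73819-12266=61553; balance=1348010-61553=1286457
4. interest=⌊1286457·91/10000⌋=11706; principal=73819-11706=62113; balance=1286457-62113=1224344
5. interest=⌊1224344·91/10000⌋=11141; principal=73819-11141=62678; balance=1224344-62678=1161666
6. interest=⌊1161666·91/10000⌋=10571; principal=73819-10571=63248; balance=1161666-63248=1098418
7. interest=⌊1098418·91/10000⌋=9995; principal=73819-9995=63824; balance=1098418-63824=1034594
8. interest=⌊1034594·91/10000⌋=9414; principal=73819-9414=64405; balance=1034594-64405=970189
9. interest=⌊970189·91/10000⌋=8828; principal=73819-8828=64991; balance=970189-64991=905198
10. interest=⌊905198·91/10000⌋=8237; principal=73819-8237=65582; balance=905198-65582=839616
11. interest=⌊839616·91/10000⌋=7640; principal=73819-7640=66179; balance=839616-66179=773437
12. interest=⌊773437·91/10000⌋=7038; principal=73819-7038=66781; balance=773437-66781=706656
13. interest=⌊706656·91/10000⌋=6430; principal=73819-6430=67389; balance=706656-67389=639267
14. interest=⌊639267·91/10000⌋=5817; principal=73819-5817=68002; balance=639267-68002=571265
15. interest=⌊571265·91/10000⌋=5198; principal=73819-5198=68621; balance=571265-68621=502644
16. interest=⌊502644·91/10000⌋=4574; principal=73819-4574=69245; balance=502644-69245=433399
17. interest=⌊433399·91/10000⌋=3943; principal=73819-3943=69876; balance=433399-69876=363523
18. interest=⌊363523·91/10000⌋=3308; principal=73819-3308=70511; balance=363523-70511=293012

1 13372 60447 1409008
2 12821 60998 1348010
3 12266 61553 1286457
4 11706 62113 1224344
5 11141 62678 1161666
6 10571 63248 1098418
7 9995 63824 1034594
8 9414 64405 970189
9 8828 64991 905198
10 8237 65582 839616
11 7640 66179 773437
12 7038 66781 706656
13 6430 67389 639267
14 5817 68002 571265
15 5198 68621 502644
16 4574 69245 433399
17 3943 69876 363523
18 3308 70511 293012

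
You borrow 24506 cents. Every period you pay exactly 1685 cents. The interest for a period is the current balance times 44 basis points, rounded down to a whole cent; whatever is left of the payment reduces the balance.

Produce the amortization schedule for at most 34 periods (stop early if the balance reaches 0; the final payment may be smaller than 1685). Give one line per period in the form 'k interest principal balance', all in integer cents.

1. interest=⌊24506·44/10000⌋=107; principal=1685-107=1578; balance=24506-1578=22928
2. interest=⌊22928·44/10000⌋=100; principal=1685-100=1585; balance=22928-1585=21343
3. interest=⌊21343·44/10000⌋=93; principal=1685-93=1592; balance=21343-1592=19751
4. interest=⌊19751·44/10000⌋=86; principal=1685-86=1599; balance=19751-1599=18152
5. interest=⌊18152·44/10000⌋=79; principal=1685-79=1606; balance=18152-1606=16546
6. interest=⌊16546·44/10000⌋=72; principal=1685-72=1613; balance=16546-1613=14933
7. interest=⌊14933·44/10000⌋=65; principal=1685-65=1620; balance=14933-1620=13313
8. interest=⌊13313·44/10000⌋=58; principal=1685-58=1627; balance=13313-1627=11686
9. interest=⌊11686·44/10000⌋=51; principal=1685-51=1634; balance=11686-1634=10052
10. interest=⌊10052·44/10000⌋=44; principal=1685-44=1641; balance=10052-1641=8411
11. interest=⌊8411·44/10000⌋=37; principal=1685-37=1648; balance=8411-1648=6763
12. interest=⌊6763·44/10000⌋=29; principal=1685-29=1656; balance=6763-1656=5107
13. interest=⌊5107·44/10000⌋=22; principal=1685-22=1663; balance=5107-1663=3444
14. interest=⌊3444·44/10000⌋=15; principal=1685-15=1670; balance=3444-1670=1774
15. interest=⌊1774·44/10000⌋=7; principal=1685-7=1678; balance=1774-1678=96
16. interest=⌊96·44/10000⌋=0; principal=min(1685-0,96)=96; balance=96-96=0

1 107 1578 22928
2 100 1585 21343
3 93 1592 19751
4 86 1599 18152
5 79 1606 16546
6 72 1613 14933
7 65 1620 13313
8 58 1627 11686
9 51 1634 10052
10 44 1641 8411
11 37 1648 6763
12 29 1656 5107
13 22 1663 3444
14 15 1670 1774
15 7 1678 96
16 0 96 0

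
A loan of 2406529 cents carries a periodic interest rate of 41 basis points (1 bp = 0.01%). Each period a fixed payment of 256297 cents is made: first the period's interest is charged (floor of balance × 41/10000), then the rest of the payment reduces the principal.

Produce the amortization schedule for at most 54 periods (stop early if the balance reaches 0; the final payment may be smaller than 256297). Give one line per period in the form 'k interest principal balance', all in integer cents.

1. interest=⌊2406529·41/10000⌋=9866; principal=256297-9866=246431; balance=2406529-246431=2160098
2. interest=⌊2160098·41/10000⌋=8856; principal=256297-8856=247441; balance=2160098-247441=1912657
3. interest=⌊1912657·41/10000⌋=7841; principal=256297-7841=248456; balance=1912657-248456=1664201
4. interest=⌊1664201·41/10000⌋=6823; principal=256297-6823=249474; balance=1664201-249474=1414727
5. interest=⌊1414727·41/10000⌋=5800; principal=256297-5800=250497; balance=1414727-250497=1164230
6. interest=⌊1164230·41/10000⌋=4773; principal=256297-4773=251524; balance=1164230-251524=912706
7. interest=⌊912706·41/10000⌋=3742; principal=256297-3742=252555; balance=912706-252555=660151
8. interest=⌊660151·41/10000⌋=2706; principal=256297-2706=253591; balance=660151-253591=406560
9. interest=⌊406560·41/10000⌋=1666; principal=256297-1666=254631; balance=406560-254631=151929
10. interest=⌊151929·41/10000⌋=622; principal=min(256297-622,151929)=151929; balance=151929-151929=0

1 9866 246431 2160098
2 8856 247441 1912657
3 7841 248456 1664201
4 6823 249474 1414727
5 5800 250497 1164230
6 4773 251524 912706
7 3742 252555 660151
8 2706 253591 406560
9 1666 254631 151929
10 622 151929 0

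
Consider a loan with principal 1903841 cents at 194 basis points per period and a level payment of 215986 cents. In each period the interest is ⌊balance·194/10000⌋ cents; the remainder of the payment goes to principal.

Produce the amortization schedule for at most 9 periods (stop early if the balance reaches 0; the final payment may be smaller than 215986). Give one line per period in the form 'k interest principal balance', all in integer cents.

1 36934 179052 1724789
2 33460 182526 1542263
3 29919 186067 1356196
4 26310 189676 1166520
5 22630 193356 973164
6 18879 197107 776057
7 15055 200931 575126
8 11157 204829 370297
9 7183 208803 161494

1. interest=⌊1903841·194/10000⌋=36934; principal=215986-36934=179052; balance=1903841-179052=1724789
2. interest=⌊1724789·194/10000⌋=33460; principal=215986-33460=182526; balance=1724789-182526=1542263
3. interest=⌊1542263·194/10000⌋=29919; principal=215986-29919=186067; balance=1542263-186067=1356196
4. interest=⌊1356196·194/10000⌋=26310; principal=215986-26310=189676; balance=1356196-189676=1166520
5. interest=⌊1166520·194/10000⌋=22630; principal=215986-22630=193356; balance=1166520-193356=973164
6. interest=⌊973164·194/10000⌋=18879; principal=215986-18879=197107; balance=973164-197107=776057
7. interest=⌊776057·194/10000⌋=15055; principal=215986-15055=200931; balance=776057-200931=575126
8. interest=⌊575126·194/10000⌋=11157; principal=215986-11157=204829; balance=575126-204829=370297
9. interest=⌊370297·194/10000⌋=7183; principal=215986-7183=208803; balance=370297-208803=161494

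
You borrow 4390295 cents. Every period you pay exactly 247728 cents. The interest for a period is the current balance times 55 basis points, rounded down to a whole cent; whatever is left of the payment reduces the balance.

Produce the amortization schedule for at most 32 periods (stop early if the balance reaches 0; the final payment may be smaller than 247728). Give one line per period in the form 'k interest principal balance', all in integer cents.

1 24146 223582 4166713
2 22916 224812 3941901
3 21680 226048 3715853
4 20437 227291 3488562
5 19187 228541 3260021
6 17930 229798 3030223
7 16666 231062 2799161
8 15395 232333 2566828
9 14117 233611 2333217
10 12832 234896 2098321
11 11540 236188 1862133
12 10241 237487 1624646
13 8935 238793 1385853
14 7622 240106 1145747
15 6301 241427 904320
16 4973 242755 661565
17 3638 244090 417475
18 2296 245432 172043
19 946 172043 0

1. interest=⌊4390295·55/10000⌋=24146; principal=247728-24146=223582; balance=4390295-223582=4166713
2. interest=⌊4166713·55/10000⌋=22916; principal=247728-22916=224812; balance=4166713-224812=3941901
3. interest=⌊3941901·55/10000⌋=21680; principal=247728-21680=226048; balance=3941901-226048=3715853
4. interest=⌊3715853·55/10000⌋=20437; principal=247728-20437=227291; balance=3715853-227291=3488562
5. interest=⌊3488562·55/10000⌋=19187; principal=247728-19187=228541; balance=3488562-228541=3260021
6. interest=⌊3260021·55/10000⌋=17930; principal=247728-17930=229798; balance=3260021-229798=3030223
7. interest=⌊3030223·55/10000⌋=16666; principal=247728-16666=231062; balance=3030223-231062=2799161
8. interest=⌊2799161·55/10000⌋=15395; principal=247728-15395=232333; balance=2799161-232333=2566828
9. interest=⌊2566828·55/10000⌋=14117; principal=247728-14117=233611; balance=2566828-233611=2333217
10. interest=⌊2333217·55/10000⌋=12832; principal=247728-12832=234896; balance=2333217-234896=2098321
11. interest=⌊2098321·55/10000⌋=11540; principal=247728-11540=236188; balance=2098321-236188=1862133
12. interest=⌊1862133·55/10000⌋=10241; principal=247728-10241=237487; balance=1862133-237487=1624646
13. interest=⌊1624646·55/10000⌋=8935; principal=247728-8935=238793; balance=1624646-238793=1385853
14. interest=⌊1385853·55/10000⌋=7622; principal=247728-7622=240106; balance=1385853-240106=1145747
15. interest=⌊1145747·55/10000⌋=6301; principal=247728-6301=241427; balance=1145747-241427=904320
16. interest=⌊904320·55/10000⌋=4973; principal=247728-4973=242755; balance=904320-242755=661565
17. interest=⌊661565·55/10000⌋=3638; principal=247728-3638=244090; balance=661565-244090=417475
18. interest=⌊417475·55/10000⌋=2296; principal=247728-2296=245432; balance=417475-245432=172043
19. interest=⌊172043·55/10000⌋=946; principal=min(247728-946,172043)=172043; balance=172043-172043=0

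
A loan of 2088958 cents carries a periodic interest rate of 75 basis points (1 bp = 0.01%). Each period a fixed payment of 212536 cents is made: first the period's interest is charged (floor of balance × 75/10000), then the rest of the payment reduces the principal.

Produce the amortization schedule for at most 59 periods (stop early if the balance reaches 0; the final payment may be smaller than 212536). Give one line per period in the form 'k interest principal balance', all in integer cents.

1. interest=⌊2088958·75/10000⌋=15667; principal=212536-15667=196869; balance=2088958-196869=1892089
2. interest=⌊1892089·75/10000⌋=14190; principal=212536-14190=198346; balance=1892089-198346=1693743
3. interest=⌊1693743·75/10000⌋=12703; principal=212536-12703=199833; balance=1693743-199833=1493910
4. interest=⌊1493910·75/10000⌋=11204; principal=212536-11204=201332; balance=1493910-201332=1292578
5. interest=⌊1292578·75/10000⌋=9694; principal=212536-9694=202842; balance=1292578-202842=1089736
6. interest=⌊1089736·75/10000⌋=8173; principal=212536-8173=204363; balance=1089736-204363=885373
7. interest=⌊885373·75/10000⌋=6640; principal=212536-6640=205896; balance=885373-205896=679477
8. interest=⌊679477·75/10000⌋=5096; principal=212536-5096=207440; balance=679477-207440=472037
9. interest=⌊472037·75/10000⌋=3540; principal=212536-3540=208996; balance=472037-208996=263041
10. interest=⌊263041·75/10000⌋=1972; principal=212536-1972=210564; balance=263041-210564=52477
11. interest=⌊52477·75/10000⌋=393; principal=min(212536-393,52477)=52477; balance=52477-52477=0

1 15667 196869 1892089
2 14190 198346 1693743
3 12703 199833 1493910
4 11204 201332 1292578
5 9694 202842 1089736
6 8173 204363 885373
7 6640 205896 679477
8 5096 207440 472037
9 3540 208996 263041
10 1972 210564 52477
11 393 52477 0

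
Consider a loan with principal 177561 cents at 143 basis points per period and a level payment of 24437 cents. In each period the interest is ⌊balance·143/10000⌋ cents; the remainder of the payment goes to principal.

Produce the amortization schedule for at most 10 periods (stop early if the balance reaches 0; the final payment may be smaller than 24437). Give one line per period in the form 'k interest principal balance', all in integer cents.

1 2539 21898 155663
2 2225 22212 133451
3 1908 22529 110922
4 1586 22851 88071
5 1259 23178 64893
6 927 23510 41383
7 591 23846 17537
8 250 17537 0

1. interest=⌊177561·143/10000⌋=2539; principal=24437-2539=21898; balance=177561-21898=155663
2. interest=⌊155663·143/10000⌋=2225; principal=24437-2225=22212; balance=155663-22212=133451
3. interest=⌊133451·143/10000⌋=1908; principal=24437-1908=22529; balance=133451-22529=110922
4. interest=⌊110922·143/10000⌋=1586; principal=24437-1586=22851; balance=110922-22851=88071
5. interest=⌊88071·143/10000⌋=1259; principal=24437-1259=23178; balance=88071-23178=64893
6. interest=⌊64893·143/10000⌋=927; principal=24437-927=23510; balance=64893-23510=41383
7. interest=⌊41383·143/10000⌋=591; principal=24437-591=23846; balance=41383-23846=17537
8. interest=⌊17537·143/10000⌋=250; principal=min(24437-250,17537)=17537; balance=17537-17537=0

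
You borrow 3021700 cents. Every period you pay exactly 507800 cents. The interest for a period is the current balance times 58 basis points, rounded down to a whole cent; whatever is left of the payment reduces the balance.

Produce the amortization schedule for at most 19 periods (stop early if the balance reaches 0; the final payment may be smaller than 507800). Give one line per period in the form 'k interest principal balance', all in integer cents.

1. interest=⌊3021700·58/10000⌋=17525; principal=507800-17525=490275; balance=3021700-490275=2531425
2. interest=⌊2531425·58/10000⌋=14682; principal=507800-14682=493118; balance=2531425-493118=2038307
3. interest=⌊2038307·58/10000⌋=11822; principal=507800-11822=495978; balance=2038307-495978=1542329
4. interest=⌊1542329·58/10000⌋=8945; principal=507800-8945=498855; balance=1542329-498855=1043474
5. interest=⌊1043474·58/10000⌋=6052; principal=507800-6052=501748; balance=1043474-501748=541726
6. interest=⌊541726·58/10000⌋=3142; principal=507800-3142=504658; balance=541726-504658=37068
7. interest=⌊37068·58/10000⌋=214; principal=min(507800-214,37068)=37068; balance=37068-37068=0

1 17525 490275 2531425
2 14682 493118 2038307
3 11822 495978 1542329
4 8945 498855 1043474
5 6052 501748 541726
6 3142 504658 37068
7 214 37068 0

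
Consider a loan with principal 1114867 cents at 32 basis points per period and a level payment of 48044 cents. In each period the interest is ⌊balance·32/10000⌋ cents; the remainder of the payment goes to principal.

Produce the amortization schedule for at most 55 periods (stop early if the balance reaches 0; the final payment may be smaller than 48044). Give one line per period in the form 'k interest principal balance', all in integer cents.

1. interest=⌊1114867·32/10000⌋=3567; principal=48044-3567=44477; balance=1114867-44477=1070390
2. interest=⌊1070390·32/10000⌋=3425; principal=48044-3425=44619; balance=1070390-44619=1025771
3. interest=⌊1025771·32/10000⌋=3282; principal=48044-3282=44762; balance=1025771-44762=981009
4. interest=⌊981009·32/10000⌋=3139; principal=48044-3139=44905; balance=981009-44905=936104
5. interest=⌊936104·32/10000⌋=2995; principal=48044-2995=45049; balance=936104-45049=891055
6. interest=⌊891055·32/10000⌋=2851; principal=48044-2851=45193; balance=891055-45193=845862
7. interest=⌊845862·32/10000⌋=2706; principal=48044-2706=45338; balance=845862-45338=800524
8. interest=⌊800524·32/10000⌋=2561; principal=48044-2561=45483; balance=800524-45483=755041
9. interest=⌊755041·32/10000⌋=2416; principal=48044-2416=45628; balance=755041-45628=709413
10. interest=⌊709413·32/10000⌋=2270; principal=48044-2270=45774; balance=709413-45774=663639
11. interest=⌊663639·32/10000⌋=2123; principal=48044-2123=45921; balance=663639-45921=617718
12. interest=⌊617718·32/10000⌋=1976; principal=48044-1976=46068; balance=617718-46068=571650
13. interest=⌊571650·32/10000⌋=1829; principal=48044-1829=46215; balance=571650-46215=525435
14. interest=⌊525435·32/10000⌋=1681; principal=48044-1681=46363; balance=525435-46363=479072
15. interest=⌊479072·32/10000⌋=1533; principal=48044-1533=46511; balance=479072-46511=432561
16. interest=⌊432561·32/10000⌋=1384; principal=48044-1384=46660; balance=432561-46660=385901
17. interest=⌊385901·32/10000⌋=1234; principal=48044-1234=46810; balance=385901-46810=339091
18. interest=⌊339091·32/10000⌋=1085; principal=48044-1085=46959; balance=339091-46959=292132
19. interest=⌊292132·32/10000⌋=934; principal=48044-934=47110; balance=292132-47110=245022
20. interest=⌊245022·32/10000⌋=784; principal=48044-784=47260; balance=245022-47260=197762
21. interest=⌊197762·32/10000⌋=632; principal=48044-632=47412; balance=197762-47412=150350
22. interest=⌊150350·32/10000⌋=481; principal=48044-481=47563; balance=150350-47563=102787
23. interest=⌊102787·32/10000⌋=328; principal=48044-328=47716; balance=102787-47716=55071
24. interest=⌊55071·32/10000⌋=176; principal=48044-176=47868; balance=55071-47868=7203
25. interest=⌊7203·32/10000⌋=23; principal=min(48044-23,7203)=7203; balance=7203-7203=0

1 3567 44477 1070390
2 3425 44619 1025771
3 3282 44762 981009
4 3139 44905 936104
5 2995 45049 891055
6 2851 45193 845862
7 2706 45338 800524
8 2561 45483 755041
9 2416 45628 709413
10 2270 45774 663639
11 2123 45921 617718
12 1976 46068 571650
13 1829 46215 525435
14 1681 46363 479072
15 1533 46511 432561
16 1384 46660 385901
17 1234 46810 339091
18 1085 46959 292132
19 934 47110 245022
20 784 47260 197762
21 632 47412 150350
22 481 47563 102787
23 328 47716 55071
24 176 47868 7203
25 23 7203 0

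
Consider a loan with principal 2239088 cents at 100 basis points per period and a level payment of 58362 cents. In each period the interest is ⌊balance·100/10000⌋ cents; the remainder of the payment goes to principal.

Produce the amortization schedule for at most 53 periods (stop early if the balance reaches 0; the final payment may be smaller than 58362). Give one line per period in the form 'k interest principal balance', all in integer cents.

1. interest=⌊2239088·100/10000⌋=22390; principal=58362-22390=35972; balance=2239088-35972=2203116
2. interest=⌊2203116·100/10000⌋=22031; principal=58362-22031=36331; balance=2203116-36331=2166785
3. interest=⌊2166785·100/10000⌋=21667; principal=58362-21667=36695; balance=2166785-36695=2130090
4. interest=⌊2130090·100/10000⌋=21300; principal=58362-21300=37062; balance=2130090-37062=2093028
5. interest=⌊2093028·100/10000⌋=20930; principal=58362-20930=37432; balance=2093028-37432=2055596
6. interest=⌊2055596·100/10000⌋=20555; principal=58362-20555=37807; balance=2055596-37807=2017789
7. interest=⌊2017789·100/10000⌋=20177; principal=58362-20177=38185; balance=2017789-38185=1979604
8. interest=⌊1979604·100/10000⌋=19796; principal=58362-19796=38566; balance=1979604-38566=1941038
9. interest=⌊1941038·100/10000⌋=19410; principal=58362-19410=38952; balance=1941038-38952=1902086
10. interest=⌊1902086·100/10000⌋=19020; principal=58362-19020=39342; balance=1902086-39342=1862744
11. interest=⌊1862744·100/10000⌋=18627; principal=58362-18627=39735; balance=1862744-39735=1823009
12. interest=⌊1823009·100/10000⌋=18230; principal=58362-18230=40132; balance=1823009-40132=1782877
13. interest=⌊1782877·100/10000⌋=17828; principal=58362-17828=40534; balance=1782877-40534=1742343
14. interest=⌊1742343·100/10000⌋=17423; principal=58362-17423=40939; balance=1742343-40939=1701404
15. interest=⌊1701404·100/10000⌋=17014; principal=58362-17014=41348; balance=1701404-41348=1660056
16. interest=⌊1660056·100/10000⌋=16600; principal=58362-16600=41762; balance=1660056-41762=1618294
17. interest=⌊1618294·100/10000⌋=16182; principal=58362-16182=42180; balance=1618294-42180=1576114
18. interest=⌊1576114·100/10000⌋=15761; principal=58362-15761=42601; balance=1576114-42601=1533513
19. interest=⌊1533513·100/10000⌋=15335; principal=58362-15335=43027; balance=1533513-43027=1490486
20. interest=⌊1490486·100/10000⌋=14904; principal=58362-14904=43458; balance=1490486-43458=1447028
21. interest=⌊1447028·100/10000⌋=14470; principal=58362-14470=43892; balance=1447028-43892=1403136
22. interest=⌊1403136·100/10000⌋=14031; principal=58362-14031=44331; balance=1403136-44331=1358805
23. interest=⌊1358805·100/10000⌋=13588; principal=58362-13588=44774; balance=1358805-44774=1314031
24. interest=⌊1314031·100/10000⌋=13140; principal=58362-13140=45222; balance=1314031-45222=1268809
25. interest=⌊1268809·100/10000⌋=12688; principal=58362-12688=45674; balance=1268809-45674=1223135
26. interest=⌊1223135·100/10000⌋=12231; principal=58362-12231=46131; balance=1223135-46131=1177004
27. interest=⌊1177004·100/10000⌋=11770; principal=58362-11770=46592; balance=1177004-46592=1130412
28. interest=⌊1130412·100/10000⌋=11304; principal=58362-11304=47058; balance=1130412-47058=1083354
29. interest=⌊1083354·100/10000⌋=10833; principal=58362-10833=47529; balance=1083354-47529=1035825
30. interest=⌊1035825·100/10000⌋=10358; principal=58362-10358=48004; balance=1035825-48004=987821
31. interest=⌊987821·100/10000⌋=9878; principal=58362-9878=48484; balance=987821-48484=939337
32. interest=⌊939337·100/10000⌋=9393; principal=58362-9393=48969; balance=939337-48969=890368
33. interest=⌊890368·100/10000⌋=8903; principal=58362-8903=49459; balance=890368-49459=840909
34. interest=⌊840909·100/10000⌋=8409; principal=58362-8409=49953; balance=840909-49953=790956
35. interest=⌊790956·100/10000⌋=7909; principal=58362-7909=50453; balance=790956-50453=740503
36. interest=⌊740503·100/10000⌋=7405; principal=58362-7405=50957; balance=740503-50957=689546
37. interest=⌊689546·100/10000⌋=6895; principal=58362-6895=51467; balance=689546-51467=638079
38. interest=⌊638079·100/10000⌋=6380; principal=58362-6380=51982; balance=638079-51982=586097
39. interest=⌊586097·100/10000⌋=5860; principal=58362-5860=52502; balance=586097-52502=533595
40. interest=⌊533595·100/10000⌋=5335; principal=58362-5335=53027; balance=533595-53027=480568
41. interest=⌊480568·100/10000⌋=4805; principal=58362-4805=53557; balance=480568-53557=427011
42. interest=⌊427011·100/10000⌋=4270; principal=58362-4270=54092; balance=427011-54092=372919
43. interest=⌊372919·100/10000⌋=3729; principal=58362-3729=54633; balance=372919-54633=318286
44. interest=⌊318286·100/10000⌋=3182; principal=58362-3182=55180; balance=318286-55180=263106
45. interest=⌊263106·100/10000⌋=2631; principal=58362-2631=55731; balance=263106-55731=207375
46. interest=⌊207375·100/10000⌋=2073; principal=58362-2073=56289; balance=207375-56289=151086
47. interest=⌊151086·100/10000⌋=1510; principal=58362-1510=56852; balance=151086-56852=94234
48. interest=⌊94234·100/10000⌋=942; principal=58362-942=57420; balance=94234-57420=36814
49. interest=⌊36814·100/10000⌋=368; principal=min(58362-368,36814)=36814; balance=36814-36814=0

1 22390 35972 2203116
2 22031 36331 2166785
3 21667 36695 2130090
4 21300 37062 2093028
5 20930 37432 2055596
6 20555 37807 2017789
7 20177 38185 1979604
8 19796 38566 1941038
9 19410 38952 1902086
10 19020 39342 1862744
11 18627 39735 1823009
12 18230 40132 1782877
13 17828 40534 1742343
14 17423 40939 1701404
15 17014 41348 1660056
16 16600 41762 1618294
17 16182 42180 1576114
18 15761 42601 1533513
19 15335 43027 1490486
20 14904 43458 1447028
21 14470 43892 1403136
22 14031 44331 1358805
23 13588 44774 1314031
24 13140 45222 1268809
25 12688 45674 1223135
26 12231 46131 1177004
27 11770 46592 1130412
28 11304 47058 1083354
29 10833 47529 1035825
30 10358 48004 987821
31 9878 48484 939337
32 9393 48969 890368
33 8903 49459 840909
34 8409 49953 790956
35 7909 50453 740503
36 7405 50957 689546
37 6895 51467 638079
38 6380 51982 586097
39 5860 52502 533595
40 5335 53027 480568
41 4805 53557 427011
42 4270 54092 372919
43 3729 54633 318286
44 3182 55180 263106
45 2631 55731 207375
46 2073 56289 151086
47 1510 56852 94234
48 942 57420 36814
49 368 36814 0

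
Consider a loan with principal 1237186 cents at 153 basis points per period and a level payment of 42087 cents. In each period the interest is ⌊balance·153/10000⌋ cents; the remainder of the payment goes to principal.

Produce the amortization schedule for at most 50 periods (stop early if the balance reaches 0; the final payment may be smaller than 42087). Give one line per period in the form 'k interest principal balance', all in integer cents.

1 18928 23159 1214027
2 18574 23513 1190514
3 18214 23873 1166641
4 17849 24238 1142403
5 17478 24609 1117794
6 17102 24985 1092809
7 16719 25368 1067441
8 16331 25756 1041685
9 15937 26150 1015535
10 15537 26550 988985
11 15131 26956 962029
12 14719 27368 934661
13 14300 27787 906874
14 13875 28212 878662
15 13443 28644 850018
16 13005 29082 820936
17 12560 29527 791409
18 12108 29979 761430
19 11649 30438 730992
20 11184 30903 700089
21 10711 31376 668713
22 10231 31856 636857
23 9743 32344 604513
24 9249 32838 571675
25 8746 33341 538334
26 8236 33851 504483
27 7718 34369 470114
28 7192 34895 435219
29 6658 35429 399790
30 6116 35971 363819
31 5566 36521 327298
32 5007 37080 290218
33 4440 37647 252571
34 3864 38223 214348
35 3279 38808 175540
36 2685 39402 136138
37 2082 40005 96133
38 1470 40617 55516
39 849 41238 14278
40 218 14278 0

1. interest=⌊1237186·153/10000⌋=18928; principal=42087-18928=23159; balance=1237186-23159=1214027
2. interest=⌊1214027·153/10000⌋=18574; principal=42087-18574=23513; balance=1214027-23513=1190514
3. interest=⌊1190514·153/10000⌋=18214; principal=42087-18214=23873; balance=1190514-23873=1166641
4. interest=⌊1166641·153/10000⌋=17849; principal=42087-17849=24238; balance=1166641-24238=1142403
5. interest=⌊1142403·153/10000⌋=17478; principal=42087-17478=24609; balance=1142403-24609=1117794
6. interest=⌊1117794·153/10000⌋=17102; principal=42087-17102=24985; balance=1117794-24985=1092809
7. interest=⌊1092809·153/10000⌋=16719; principal=42087-16719=25368; balance=1092809-25368=1067441
8. interest=⌊1067441·153/10000⌋=16331; principal=42087-16331=25756; balance=1067441-25756=1041685
9. interest=⌊1041685·153/10000⌋=15937; principal=42087-15937=26150; balance=1041685-26150=1015535
10. interest=⌊1015535·153/10000⌋=15537; principal=42087-15537=26550; balance=1015535-26550=988985
11. interest=⌊988985·153/10000⌋=15131; principal=42087-15131=26956; balance=988985-26956=962029
12. interest=⌊962029·153/10000⌋=14719; principal=42087-14719=27368; balance=962029-27368=934661
13. interest=⌊934661·153/10000⌋=14300; principal=42087-14300=27787; balance=934661-27787=906874
14. interest=⌊906874·153/10000⌋=13875; principal=42087-13875=28212; balance=906874-28212=878662
15. interest=⌊878662·153/10000⌋=13443; principal=42087-13443=28644; balance=878662-28644=850018
16. interest=⌊850018·153/10000⌋=13005; principal=42087-13005=29082; balance=850018-29082=820936
17. interest=⌊820936·153/10000⌋=12560; principal=42087-12560=29527; balance=820936-29527=791409
18. interest=⌊791409·153/10000⌋=12108; principal=42087-12108=29979; balance=791409-29979=761430
19. interest=⌊761430·153/10000⌋=11649; principal=42087-11649=30438; balance=761430-30438=730992
20. interest=⌊730992·153/10000⌋=11184; principal=42087-11184=30903; balance=730992-30903=700089
21. interest=⌊700089·153/10000⌋=10711; principal=42087-10711=31376; balance=700089-31376=668713
22. interest=⌊668713·153/10000⌋=10231; principal=42087-10231=31856; balance=668713-31856=636857
23. interest=⌊636857·153/10000⌋=9743; principal=42087-9743=32344; balance=636857-32344=604513
24. interest=⌊604513·153/10000⌋=9249; principal=42087-9249=32838; balance=604513-32838=571675
25. interest=⌊571675·153/10000⌋=8746; principal=42087-8746=33341; balance=571675-33341=538334
26. interest=⌊538334·153/10000⌋=8236; principal=42087-8236=33851; balance=538334-33851=504483
27. interest=⌊504483·153/10000⌋=7718; principal=42087-7718=34369; balance=504483-34369=470114
28. interest=⌊470114·153/10000⌋=7192; principal=42087-7192=34895; balance=470114-34895=435219
29. interest=⌊435219·153/10000⌋=6658; principal=42087-6658=35429; balance=435219-35429=399790
30. interest=⌊399790·153/10000⌋=6116; principal=42087-6116=35971; balance=399790-35971=363819
31. interest=⌊363819·153/10000⌋=5566; principal=42087-5566=36521; balance=363819-36521=327298
32. interest=⌊327298·153/10000⌋=5007; principal=42087-5007=37080; balance=327298-37080=290218
33. interest=⌊290218·153/10000⌋=4440; principal=42087-4440=37647; balance=290218-37647=252571
34. interest=⌊252571·153/10000⌋=3864; principal=42087-3864=38223; balance=252571-38223=214348
35. interest=⌊214348·153/10000⌋=3279; principal=42087-3279=38808; balance=214348-38808=175540
36. interest=⌊175540·153/10000⌋=2685; principal=42087-2685=39402; balance=175540-39402=136138
37. interest=⌊136138·153/10000⌋=2082; principal=42087-2082=40005; balance=136138-40005=96133
38. interest=⌊96133·153/10000⌋=1470; principal=42087-1470=40617; balance=96133-40617=55516
39. interest=⌊55516·153/10000⌋=849; principal=42087-849=41238; balance=55516-41238=14278
40. interest=⌊14278·153/10000⌋=218; principal=min(42087-218,14278)=14278; balance=14278-14278=0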